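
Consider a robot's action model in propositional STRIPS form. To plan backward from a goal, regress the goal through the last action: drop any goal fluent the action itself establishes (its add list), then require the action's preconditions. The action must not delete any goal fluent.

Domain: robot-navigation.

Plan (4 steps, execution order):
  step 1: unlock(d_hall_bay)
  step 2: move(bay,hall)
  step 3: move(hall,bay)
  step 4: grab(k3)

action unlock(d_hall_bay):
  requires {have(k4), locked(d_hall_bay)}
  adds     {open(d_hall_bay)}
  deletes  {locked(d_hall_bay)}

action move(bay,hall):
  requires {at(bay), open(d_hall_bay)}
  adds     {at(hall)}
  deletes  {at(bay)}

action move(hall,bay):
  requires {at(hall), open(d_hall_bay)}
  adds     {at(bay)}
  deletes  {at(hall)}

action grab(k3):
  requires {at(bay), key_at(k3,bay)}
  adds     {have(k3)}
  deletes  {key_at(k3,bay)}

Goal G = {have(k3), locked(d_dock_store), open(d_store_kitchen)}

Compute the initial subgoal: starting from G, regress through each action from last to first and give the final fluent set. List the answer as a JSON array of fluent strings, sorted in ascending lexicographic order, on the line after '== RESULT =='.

Regress step by step:
  through step 4 (grab(k3)): drop {have(k3)}, keep {locked(d_dock_store), open(d_store_kitchen)}, require {at(bay), key_at(k3,bay)}
    → {at(bay), key_at(k3,bay), locked(d_dock_store), open(d_store_kitchen)}
  through step 3 (move(hall,bay)): drop {at(bay)}, keep {key_at(k3,bay), locked(d_dock_store), open(d_store_kitchen)}, require {at(hall), open(d_hall_bay)}
    → {at(hall), key_at(k3,bay), locked(d_dock_store), open(d_hall_bay), open(d_store_kitchen)}
  through step 2 (move(bay,hall)): drop {at(hall)}, keep {key_at(k3,bay), locked(d_dock_store), open(d_hall_bay), open(d_store_kitchen)}, require {at(bay), open(d_hall_bay)}
    → {at(bay), key_at(k3,bay), locked(d_dock_store), open(d_hall_bay), open(d_store_kitchen)}
  through step 1 (unlock(d_hall_bay)): drop {open(d_hall_bay)}, keep {at(bay), key_at(k3,bay), locked(d_dock_store), open(d_store_kitchen)}, require {have(k4), locked(d_hall_bay)}
    → {at(bay), have(k4), key_at(k3,bay), locked(d_dock_store), locked(d_hall_bay), open(d_store_kitchen)}

== RESULT ==
["at(bay)", "have(k4)", "key_at(k3,bay)", "locked(d_dock_store)", "locked(d_hall_bay)", "open(d_store_kitchen)"]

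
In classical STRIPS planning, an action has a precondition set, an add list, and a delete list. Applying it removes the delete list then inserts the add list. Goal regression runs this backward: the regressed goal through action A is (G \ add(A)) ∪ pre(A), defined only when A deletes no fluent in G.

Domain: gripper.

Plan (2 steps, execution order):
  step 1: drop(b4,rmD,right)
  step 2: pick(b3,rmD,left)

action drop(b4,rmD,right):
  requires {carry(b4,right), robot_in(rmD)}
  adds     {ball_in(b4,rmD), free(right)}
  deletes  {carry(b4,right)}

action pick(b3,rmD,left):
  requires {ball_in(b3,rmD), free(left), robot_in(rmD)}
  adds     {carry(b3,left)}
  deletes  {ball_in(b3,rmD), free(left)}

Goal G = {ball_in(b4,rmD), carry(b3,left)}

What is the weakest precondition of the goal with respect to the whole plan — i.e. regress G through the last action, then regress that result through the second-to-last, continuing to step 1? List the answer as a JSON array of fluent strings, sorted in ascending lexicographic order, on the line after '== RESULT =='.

Regress step by step:
  through step 2 (pick(b3,rmD,left)): drop {carry(b3,left)}, keep {ball_in(b4,rmD)}, require {ball_in(b3,rmD), free(left), robot_in(rmD)}
    → {ball_in(b3,rmD), ball_in(b4,rmD), free(left), robot_in(rmD)}
  through step 1 (drop(b4,rmD,right)): drop {ball_in(b4,rmD)}, keep {ball_in(b3,rmD), free(left), robot_in(rmD)}, require {carry(b4,right), robot_in(rmD)}
    → {ball_in(b3,rmD), carry(b4,right), free(left), robot_in(rmD)}

== RESULT ==
["ball_in(b3,rmD)", "carry(b4,right)", "free(left)", "robot_in(rmD)"]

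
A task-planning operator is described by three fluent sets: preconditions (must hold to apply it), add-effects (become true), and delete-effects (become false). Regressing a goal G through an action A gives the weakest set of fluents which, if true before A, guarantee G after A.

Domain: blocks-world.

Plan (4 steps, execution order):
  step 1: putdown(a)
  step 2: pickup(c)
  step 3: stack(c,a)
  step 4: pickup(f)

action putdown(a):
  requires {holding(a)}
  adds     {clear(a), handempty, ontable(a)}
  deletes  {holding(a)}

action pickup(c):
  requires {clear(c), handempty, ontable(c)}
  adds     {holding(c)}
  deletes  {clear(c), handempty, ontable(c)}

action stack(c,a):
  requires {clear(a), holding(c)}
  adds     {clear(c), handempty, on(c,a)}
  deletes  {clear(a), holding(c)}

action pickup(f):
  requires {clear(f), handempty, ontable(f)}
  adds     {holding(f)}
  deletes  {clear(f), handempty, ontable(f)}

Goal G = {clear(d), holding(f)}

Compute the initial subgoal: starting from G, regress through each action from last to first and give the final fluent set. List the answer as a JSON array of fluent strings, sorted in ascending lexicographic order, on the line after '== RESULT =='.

Work backward from the goal:
  through step 4 (pickup(f)): drop {holding(f)}, keep {clear(d)}, require {clear(f), handempty, ontable(f)}
    → {clear(d), clear(f), handempty, ontable(f)}
  through step 3 (stack(c,a)): drop {handempty}, keep {clear(d), clear(f), ontable(f)}, require {clear(a), holding(c)}
    → {clear(a), clear(d), clear(f), holding(c), ontable(f)}
  through step 2 (pickup(c)): drop {holding(c)}, keep {clear(a), clear(d), clear(f), ontable(f)}, require {clear(c), handempty, ontable(c)}
    → {clear(a), clear(c), clear(d), clear(f), handempty, ontable(c), ontable(f)}
  through step 1 (putdown(a)): drop {clear(a), handempty}, keep {clear(c), clear(d), clear(f), ontable(c), ontable(f)}, require {holding(a)}
    → {clear(c), clear(d), clear(f), holding(a), ontable(c), ontable(f)}

== RESULT ==
["clear(c)", "clear(d)", "clear(f)", "holding(a)", "ontable(c)", "ontable(f)"]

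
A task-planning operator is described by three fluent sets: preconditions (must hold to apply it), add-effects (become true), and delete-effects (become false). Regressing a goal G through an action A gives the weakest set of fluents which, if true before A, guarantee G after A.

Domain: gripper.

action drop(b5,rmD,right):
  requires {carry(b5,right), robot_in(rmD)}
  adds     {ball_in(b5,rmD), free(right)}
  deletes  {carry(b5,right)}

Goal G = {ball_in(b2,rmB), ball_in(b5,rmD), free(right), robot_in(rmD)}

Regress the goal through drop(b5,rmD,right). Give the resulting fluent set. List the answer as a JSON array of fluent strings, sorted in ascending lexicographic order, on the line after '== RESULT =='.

Regress:
  G ∩ del = {}  (empty — regression defined)
  G \ add = {ball_in(b2,rmB), ball_in(b5,rmD), free(right), robot_in(rmD)} \ {ball_in(b5,rmD), free(right)} = {ball_in(b2,rmB), robot_in(rmD)}
  ∪ pre   = {ball_in(b2,rmB), robot_in(rmD)} ∪ {carry(b5,right), robot_in(rmD)}
          = {ball_in(b2,rmB), carry(b5,right), robot_in(rmD)}

== RESULT ==
["ball_in(b2,rmB)", "carry(b5,right)", "robot_in(rmD)"]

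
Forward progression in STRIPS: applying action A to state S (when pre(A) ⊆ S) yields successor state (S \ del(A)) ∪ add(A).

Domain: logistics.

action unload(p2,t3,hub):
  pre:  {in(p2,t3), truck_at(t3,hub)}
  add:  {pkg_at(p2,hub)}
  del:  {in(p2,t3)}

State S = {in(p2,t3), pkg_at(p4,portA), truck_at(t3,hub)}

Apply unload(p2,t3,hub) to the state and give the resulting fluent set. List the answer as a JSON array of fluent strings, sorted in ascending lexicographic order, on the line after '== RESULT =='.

Progress:
  pre ⊆ S: {in(p2,t3), truck_at(t3,hub)} ⊆ S  — applicable
  S \ del = {pkg_at(p4,portA), truck_at(t3,hub)}
  ∪ add   = {pkg_at(p2,hub), pkg_at(p4,portA), truck_at(t3,hub)}

== RESULT ==
["pkg_at(p2,hub)", "pkg_at(p4,portA)", "truck_at(t3,hub)"]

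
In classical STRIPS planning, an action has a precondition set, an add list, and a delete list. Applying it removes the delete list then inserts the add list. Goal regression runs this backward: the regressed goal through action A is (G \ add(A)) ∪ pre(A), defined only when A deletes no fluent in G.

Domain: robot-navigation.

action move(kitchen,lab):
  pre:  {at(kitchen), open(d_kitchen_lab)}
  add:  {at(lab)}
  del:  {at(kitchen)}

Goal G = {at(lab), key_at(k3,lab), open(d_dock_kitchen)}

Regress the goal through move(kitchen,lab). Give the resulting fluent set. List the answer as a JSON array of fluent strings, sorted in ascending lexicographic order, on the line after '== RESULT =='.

Compute (G \ add) ∪ pre:
  G ∩ del = {}  (empty — regression defined)
  G \ add = {at(lab), key_at(k3,lab), open(d_dock_kitchen)} \ {at(lab)} = {key_at(k3,lab), open(d_dock_kitchen)}
  ∪ pre   = {key_at(k3,lab), open(d_dock_kitchen)} ∪ {at(kitchen), open(d_kitchen_lab)}
          = {at(kitchen), key_at(k3,lab), open(d_dock_kitchen), open(d_kitchen_lab)}

== RESULT ==
["at(kitchen)", "key_at(k3,lab)", "open(d_dock_kitchen)", "open(d_kitchen_lab)"]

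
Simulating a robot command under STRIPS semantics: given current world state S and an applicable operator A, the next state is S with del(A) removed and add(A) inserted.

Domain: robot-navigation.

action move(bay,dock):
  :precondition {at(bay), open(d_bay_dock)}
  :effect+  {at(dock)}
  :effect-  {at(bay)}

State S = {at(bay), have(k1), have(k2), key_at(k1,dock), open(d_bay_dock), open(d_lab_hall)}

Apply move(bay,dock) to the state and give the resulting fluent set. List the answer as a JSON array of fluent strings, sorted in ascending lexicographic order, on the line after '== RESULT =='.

Compute (S \ del) ∪ add:
  pre ⊆ S: {at(bay), open(d_bay_dock)} ⊆ S  — applicable
  S \ del = {have(k1), have(k2), key_at(k1,dock), open(d_bay_dock), open(d_lab_hall)}
  ∪ add   = {at(dock), have(k1), have(k2), key_at(k1,dock), open(d_bay_dock), open(d_lab_hall)}

== RESULT ==
["at(dock)", "have(k1)", "have(k2)", "key_at(k1,dock)", "open(d_bay_dock)", "open(d_lab_hall)"]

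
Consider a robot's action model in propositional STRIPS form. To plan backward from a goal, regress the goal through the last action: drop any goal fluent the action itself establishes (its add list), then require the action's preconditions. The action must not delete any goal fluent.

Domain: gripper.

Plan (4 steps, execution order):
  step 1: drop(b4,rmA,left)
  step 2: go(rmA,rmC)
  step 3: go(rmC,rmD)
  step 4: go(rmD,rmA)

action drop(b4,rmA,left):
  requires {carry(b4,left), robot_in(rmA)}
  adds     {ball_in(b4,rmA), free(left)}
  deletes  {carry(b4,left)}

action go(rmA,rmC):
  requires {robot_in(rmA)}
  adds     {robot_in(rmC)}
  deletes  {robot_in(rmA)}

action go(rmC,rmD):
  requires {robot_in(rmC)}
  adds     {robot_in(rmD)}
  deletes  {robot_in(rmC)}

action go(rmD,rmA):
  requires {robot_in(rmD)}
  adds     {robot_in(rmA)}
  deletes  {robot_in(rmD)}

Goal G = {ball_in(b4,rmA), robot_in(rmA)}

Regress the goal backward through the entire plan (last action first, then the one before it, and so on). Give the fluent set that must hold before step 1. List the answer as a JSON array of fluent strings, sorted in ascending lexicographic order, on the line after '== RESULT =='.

Work backward from the goal:
  through step 4 (go(rmD,rmA)): drop {robot_in(rmA)}, keep {ball_in(b4,rmA)}, require {robot_in(rmD)}
    → {ball_in(b4,rmA), robot_in(rmD)}
  through step 3 (go(rmC,rmD)): drop {robot_in(rmD)}, keep {ball_in(b4,rmA)}, require {robot_in(rmC)}
    → {ball_in(b4,rmA), robot_in(rmC)}
  through step 2 (go(rmA,rmC)): drop {robot_in(rmC)}, keep {ball_in(b4,rmA)}, require {robot_in(rmA)}
    → {ball_in(b4,rmA), robot_in(rmA)}
  through step 1 (drop(b4,rmA,left)): drop {ball_in(b4,rmA)}, keep {robot_in(rmA)}, require {carry(b4,left), robot_in(rmA)}
    → {carry(b4,left), robot_in(rmA)}

== RESULT ==
["carry(b4,left)", "robot_in(rmA)"]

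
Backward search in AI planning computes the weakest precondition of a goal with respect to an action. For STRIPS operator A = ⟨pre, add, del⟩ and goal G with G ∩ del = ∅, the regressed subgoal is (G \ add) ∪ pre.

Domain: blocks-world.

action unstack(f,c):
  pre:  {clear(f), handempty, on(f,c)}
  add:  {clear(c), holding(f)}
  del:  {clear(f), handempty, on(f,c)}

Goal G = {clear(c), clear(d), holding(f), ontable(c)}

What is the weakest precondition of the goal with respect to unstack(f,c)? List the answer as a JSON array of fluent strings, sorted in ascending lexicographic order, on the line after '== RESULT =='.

Compute (G \ add) ∪ pre:
  G ∩ del = {}  (empty — regression defined)
  G \ add = {clear(c), clear(d), holding(f), ontable(c)} \ {clear(c), holding(f)} = {clear(d), ontable(c)}
  ∪ pre   = {clear(d), ontable(c)} ∪ {clear(f), handempty, on(f,c)}
          = {clear(d), clear(f), handempty, on(f,c), ontable(c)}

== RESULT ==
["clear(d)", "clear(f)", "handempty", "on(f,c)", "ontable(c)"]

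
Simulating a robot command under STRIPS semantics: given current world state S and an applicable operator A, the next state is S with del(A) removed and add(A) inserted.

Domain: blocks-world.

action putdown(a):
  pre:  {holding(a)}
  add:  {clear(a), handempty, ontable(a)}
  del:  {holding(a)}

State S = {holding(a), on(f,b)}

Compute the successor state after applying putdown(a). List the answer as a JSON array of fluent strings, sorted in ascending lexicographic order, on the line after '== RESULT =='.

Compute (S \ del) ∪ add:
  pre ⊆ S: {holding(a)} ⊆ S  — applicable
  S \ del = {on(f,b)}
  ∪ add   = {clear(a), handempty, on(f,b), ontable(a)}

== RESULT ==
["clear(a)", "handempty", "on(f,b)", "ontable(a)"]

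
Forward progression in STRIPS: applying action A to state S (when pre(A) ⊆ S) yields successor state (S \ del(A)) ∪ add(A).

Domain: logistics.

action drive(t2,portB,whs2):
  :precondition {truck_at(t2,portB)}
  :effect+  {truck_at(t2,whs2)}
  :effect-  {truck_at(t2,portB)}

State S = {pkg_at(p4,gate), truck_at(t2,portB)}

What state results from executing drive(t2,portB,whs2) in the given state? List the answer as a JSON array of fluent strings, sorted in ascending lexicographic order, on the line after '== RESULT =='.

Progress:
  pre ⊆ S: {truck_at(t2,portB)} ⊆ S  — applicable
  S \ del = {pkg_at(p4,gate)}
  ∪ add   = {pkg_at(p4,gate), truck_at(t2,whs2)}

== RESULT ==
["pkg_at(p4,gate)", "truck_at(t2,whs2)"]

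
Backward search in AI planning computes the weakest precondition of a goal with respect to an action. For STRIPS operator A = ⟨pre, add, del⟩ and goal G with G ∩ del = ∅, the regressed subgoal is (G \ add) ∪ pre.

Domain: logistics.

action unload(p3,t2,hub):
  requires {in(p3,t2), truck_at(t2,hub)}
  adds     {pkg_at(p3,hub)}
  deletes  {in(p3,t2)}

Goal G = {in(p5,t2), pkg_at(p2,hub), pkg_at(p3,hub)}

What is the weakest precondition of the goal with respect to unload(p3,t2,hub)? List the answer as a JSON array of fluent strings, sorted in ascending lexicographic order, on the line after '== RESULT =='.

Compute (G \ add) ∪ pre:
  G ∩ del = {}  (empty — regression defined)
  G \ add = {in(p5,t2), pkg_at(p2,hub), pkg_at(p3,hub)} \ {pkg_at(p3,hub)} = {in(p5,t2), pkg_at(p2,hub)}
  ∪ pre   = {in(p5,t2), pkg_at(p2,hub)} ∪ {in(p3,t2), truck_at(t2,hub)}
          = {in(p3,t2), in(p5,t2), pkg_at(p2,hub), truck_at(t2,hub)}

== RESULT ==
["in(p3,t2)", "in(p5,t2)", "pkg_at(p2,hub)", "truck_at(t2,hub)"]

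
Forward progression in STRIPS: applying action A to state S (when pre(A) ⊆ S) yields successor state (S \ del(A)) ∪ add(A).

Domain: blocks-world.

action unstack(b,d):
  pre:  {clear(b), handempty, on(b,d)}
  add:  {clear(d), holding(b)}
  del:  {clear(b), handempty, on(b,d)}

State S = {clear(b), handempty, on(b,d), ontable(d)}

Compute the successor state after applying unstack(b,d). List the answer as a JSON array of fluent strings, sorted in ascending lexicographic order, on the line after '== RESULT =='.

Progress:
  pre ⊆ S: {clear(b), handempty, on(b,d)} ⊆ S  — applicable
  S \ del = {ontable(d)}
  ∪ add   = {clear(d), holding(b), ontable(d)}

== RESULT ==
["clear(d)", "holding(b)", "ontable(d)"]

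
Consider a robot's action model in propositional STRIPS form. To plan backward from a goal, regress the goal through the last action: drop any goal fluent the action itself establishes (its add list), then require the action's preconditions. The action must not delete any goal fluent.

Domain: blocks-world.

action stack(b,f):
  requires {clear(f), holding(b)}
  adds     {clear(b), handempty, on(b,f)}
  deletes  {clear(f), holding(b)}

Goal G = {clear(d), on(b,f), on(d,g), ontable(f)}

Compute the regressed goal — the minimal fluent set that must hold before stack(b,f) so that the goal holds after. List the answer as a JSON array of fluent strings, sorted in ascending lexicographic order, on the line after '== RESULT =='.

Compute (G \ add) ∪ pre:
  G ∩ del = {}  (empty — regression defined)
  G \ add = {clear(d), on(b,f), on(d,g), ontable(f)} \ {clear(b), handempty, on(b,f)} = {clear(d), on(d,g), ontable(f)}
  ∪ pre   = {clear(d), on(d,g), ontable(f)} ∪ {clear(f), holding(b)}
          = {clear(d), clear(f), holding(b), on(d,g), ontable(f)}

== RESULT ==
["clear(d)", "clear(f)", "holding(b)", "on(d,g)", "ontable(f)"]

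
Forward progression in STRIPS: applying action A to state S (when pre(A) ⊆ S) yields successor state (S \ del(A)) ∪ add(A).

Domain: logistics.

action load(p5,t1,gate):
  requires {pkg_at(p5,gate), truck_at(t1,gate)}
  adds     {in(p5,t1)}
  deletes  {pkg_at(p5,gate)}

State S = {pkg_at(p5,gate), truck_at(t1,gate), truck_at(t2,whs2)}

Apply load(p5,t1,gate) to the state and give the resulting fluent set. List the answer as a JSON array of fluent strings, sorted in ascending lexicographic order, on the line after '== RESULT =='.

Progress:
  pre ⊆ S: {pkg_at(p5,gate), truck_at(t1,gate)} ⊆ S  — applicable
  S \ del = {truck_at(t1,gate), truck_at(t2,whs2)}
  ∪ add   = {in(p5,t1), truck_at(t1,gate), truck_at(t2,whs2)}

== RESULT ==
["in(p5,t1)", "truck_at(t1,gate)", "truck_at(t2,whs2)"]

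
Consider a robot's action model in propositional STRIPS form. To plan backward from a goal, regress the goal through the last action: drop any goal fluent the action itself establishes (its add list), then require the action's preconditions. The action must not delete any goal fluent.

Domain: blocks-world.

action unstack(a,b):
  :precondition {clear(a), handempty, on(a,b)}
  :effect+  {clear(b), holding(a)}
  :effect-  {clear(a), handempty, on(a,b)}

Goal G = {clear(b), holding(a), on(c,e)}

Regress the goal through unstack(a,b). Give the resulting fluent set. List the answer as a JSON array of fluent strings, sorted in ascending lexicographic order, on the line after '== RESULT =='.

Compute (G \ add) ∪ pre:
  G ∩ del = {}  (empty — regression defined)
  G \ add = {clear(b), holding(a), on(c,e)} \ {clear(b), holding(a)} = {on(c,e)}
  ∪ pre   = {on(c,e)} ∪ {clear(a), handempty, on(a,b)}
          = {clear(a), handempty, on(a,b), on(c,e)}

== RESULT ==
["clear(a)", "handempty", "on(a,b)", "on(c,e)"]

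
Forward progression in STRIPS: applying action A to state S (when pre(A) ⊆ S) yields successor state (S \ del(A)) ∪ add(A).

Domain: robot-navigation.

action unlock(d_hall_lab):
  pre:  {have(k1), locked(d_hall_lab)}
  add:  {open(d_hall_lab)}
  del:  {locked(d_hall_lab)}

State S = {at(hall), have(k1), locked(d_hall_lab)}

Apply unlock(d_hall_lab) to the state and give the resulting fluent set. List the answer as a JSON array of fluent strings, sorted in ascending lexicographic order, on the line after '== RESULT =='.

Progress:
  pre ⊆ S: {have(k1), locked(d_hall_lab)} ⊆ S  — applicable
  S \ del = {at(hall), have(k1)}
  ∪ add   = {at(hall), have(k1), open(d_hall_lab)}

== RESULT ==
["at(hall)", "have(k1)", "open(d_hall_lab)"]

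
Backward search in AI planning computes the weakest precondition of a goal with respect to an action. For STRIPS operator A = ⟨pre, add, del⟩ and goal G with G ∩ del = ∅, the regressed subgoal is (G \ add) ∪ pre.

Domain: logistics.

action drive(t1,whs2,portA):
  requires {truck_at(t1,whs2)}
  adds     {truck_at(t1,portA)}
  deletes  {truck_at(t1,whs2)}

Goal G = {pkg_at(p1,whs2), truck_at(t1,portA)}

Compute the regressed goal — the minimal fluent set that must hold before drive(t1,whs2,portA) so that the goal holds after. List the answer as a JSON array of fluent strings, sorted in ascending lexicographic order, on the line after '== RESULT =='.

Regress:
  G ∩ del = {}  (empty — regression defined)
  G \ add = {pkg_at(p1,whs2), truck_at(t1,portA)} \ {truck_at(t1,portA)} = {pkg_at(p1,whs2)}
  ∪ pre   = {pkg_at(p1,whs2)} ∪ {truck_at(t1,whs2)}
          = {pkg_at(p1,whs2), truck_at(t1,whs2)}

== RESULT ==
["pkg_at(p1,whs2)", "truck_at(t1,whs2)"]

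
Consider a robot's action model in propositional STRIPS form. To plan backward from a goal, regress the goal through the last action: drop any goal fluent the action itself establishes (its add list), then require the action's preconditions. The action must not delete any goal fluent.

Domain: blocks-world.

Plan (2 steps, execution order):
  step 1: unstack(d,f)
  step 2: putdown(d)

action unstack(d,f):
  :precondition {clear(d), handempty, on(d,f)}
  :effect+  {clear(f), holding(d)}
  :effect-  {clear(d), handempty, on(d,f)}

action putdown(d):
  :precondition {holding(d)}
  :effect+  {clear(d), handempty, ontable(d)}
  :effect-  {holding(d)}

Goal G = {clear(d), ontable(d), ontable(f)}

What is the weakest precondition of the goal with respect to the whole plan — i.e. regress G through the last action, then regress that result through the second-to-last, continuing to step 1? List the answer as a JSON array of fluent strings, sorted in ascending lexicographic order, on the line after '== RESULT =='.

Regress step by step:
  through step 2 (putdown(d)): drop {clear(d), ontable(d)}, keep {ontable(f)}, require {holding(d)}
    → {holding(d), ontable(f)}
  through step 1 (unstack(d,f)): drop {holding(d)}, keep {ontable(f)}, require {clear(d), handempty, on(d,f)}
    → {clear(d), handempty, on(d,f), ontable(f)}

== RESULT ==
["clear(d)", "handempty", "on(d,f)", "ontable(f)"]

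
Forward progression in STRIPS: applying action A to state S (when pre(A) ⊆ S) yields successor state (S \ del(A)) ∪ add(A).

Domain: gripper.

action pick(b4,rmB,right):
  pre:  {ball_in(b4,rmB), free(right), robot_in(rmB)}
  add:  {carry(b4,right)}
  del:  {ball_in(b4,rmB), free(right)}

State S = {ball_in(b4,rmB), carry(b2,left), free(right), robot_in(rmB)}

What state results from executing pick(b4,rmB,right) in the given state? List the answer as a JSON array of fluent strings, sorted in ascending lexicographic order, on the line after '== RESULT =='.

Compute (S \ del) ∪ add:
  pre ⊆ S: {ball_in(b4,rmB), free(right), robot_in(rmB)} ⊆ S  — applicable
  S \ del = {carry(b2,left), robot_in(rmB)}
  ∪ add   = {carry(b2,left), carry(b4,right), robot_in(rmB)}

== RESULT ==
["carry(b2,left)", "carry(b4,right)", "robot_in(rmB)"]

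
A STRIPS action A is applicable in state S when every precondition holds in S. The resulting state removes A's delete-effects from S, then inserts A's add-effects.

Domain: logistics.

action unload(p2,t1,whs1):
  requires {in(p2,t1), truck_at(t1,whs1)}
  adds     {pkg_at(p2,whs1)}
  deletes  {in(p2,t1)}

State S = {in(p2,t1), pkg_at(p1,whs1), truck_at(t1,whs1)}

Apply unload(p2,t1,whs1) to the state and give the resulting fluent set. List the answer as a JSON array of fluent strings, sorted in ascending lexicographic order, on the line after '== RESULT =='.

Progress:
  pre ⊆ S: {in(p2,t1), truck_at(t1,whs1)} ⊆ S  — applicable
  S \ del = {pkg_at(p1,whs1), truck_at(t1,whs1)}
  ∪ add   = {pkg_at(p1,whs1), pkg_at(p2,whs1), truck_at(t1,whs1)}

== RESULT ==
["pkg_at(p1,whs1)", "pkg_at(p2,whs1)", "truck_at(t1,whs1)"]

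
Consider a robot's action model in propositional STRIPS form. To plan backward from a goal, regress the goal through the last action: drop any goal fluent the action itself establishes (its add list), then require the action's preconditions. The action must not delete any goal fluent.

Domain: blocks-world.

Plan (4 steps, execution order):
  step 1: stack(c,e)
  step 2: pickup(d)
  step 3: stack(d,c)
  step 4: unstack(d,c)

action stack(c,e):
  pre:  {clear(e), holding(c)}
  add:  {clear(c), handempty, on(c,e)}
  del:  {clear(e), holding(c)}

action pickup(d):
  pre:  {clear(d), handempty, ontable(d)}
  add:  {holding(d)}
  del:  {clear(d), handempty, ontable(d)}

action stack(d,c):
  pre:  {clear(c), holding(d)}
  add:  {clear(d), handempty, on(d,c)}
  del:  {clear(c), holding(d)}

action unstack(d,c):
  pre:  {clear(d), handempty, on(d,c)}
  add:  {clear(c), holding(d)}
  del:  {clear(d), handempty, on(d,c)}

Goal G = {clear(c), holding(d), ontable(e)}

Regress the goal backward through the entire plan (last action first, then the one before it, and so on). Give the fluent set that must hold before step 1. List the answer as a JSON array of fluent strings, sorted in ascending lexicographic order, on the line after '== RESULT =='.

Work backward from the goal:
  through step 4 (unstack(d,c)): drop {clear(c), holding(d)}, keep {ontable(e)}, require {clear(d), handempty, on(d,c)}
    → {clear(d), handempty, on(d,c), ontable(e)}
  through step 3 (stack(d,c)): drop {clear(d), handempty, on(d,c)}, keep {ontable(e)}, require {clear(c), holding(d)}
    → {clear(c), holding(d), ontable(e)}
  through step 2 (pickup(d)): drop {holding(d)}, keep {clear(c), ontable(e)}, require {clear(d), handempty, ontable(d)}
    → {clear(c), clear(d), handempty, ontable(d), ontable(e)}
  through step 1 (stack(c,e)): drop {clear(c), handempty}, keep {clear(d), ontable(d), ontable(e)}, require {clear(e), holding(c)}
    → {clear(d), clear(e), holding(c), ontable(d), ontable(e)}

== RESULT ==
["clear(d)", "clear(e)", "holding(c)", "ontable(d)", "ontable(e)"]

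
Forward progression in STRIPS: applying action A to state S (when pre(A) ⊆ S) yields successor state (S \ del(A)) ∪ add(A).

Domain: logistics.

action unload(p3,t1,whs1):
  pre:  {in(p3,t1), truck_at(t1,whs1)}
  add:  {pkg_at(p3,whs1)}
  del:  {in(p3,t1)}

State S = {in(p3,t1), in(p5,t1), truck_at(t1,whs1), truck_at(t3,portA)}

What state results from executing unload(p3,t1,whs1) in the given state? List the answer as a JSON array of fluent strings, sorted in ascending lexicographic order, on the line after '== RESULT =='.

Progress:
  pre ⊆ S: {in(p3,t1), truck_at(t1,whs1)} ⊆ S  — applicable
  S \ del = {in(p5,t1), truck_at(t1,whs1), truck_at(t3,portA)}
  ∪ add   = {in(p5,t1), pkg_at(p3,whs1), truck_at(t1,whs1), truck_at(t3,portA)}

== RESULT ==
["in(p5,t1)", "pkg_at(p3,whs1)", "truck_at(t1,whs1)", "truck_at(t3,portA)"]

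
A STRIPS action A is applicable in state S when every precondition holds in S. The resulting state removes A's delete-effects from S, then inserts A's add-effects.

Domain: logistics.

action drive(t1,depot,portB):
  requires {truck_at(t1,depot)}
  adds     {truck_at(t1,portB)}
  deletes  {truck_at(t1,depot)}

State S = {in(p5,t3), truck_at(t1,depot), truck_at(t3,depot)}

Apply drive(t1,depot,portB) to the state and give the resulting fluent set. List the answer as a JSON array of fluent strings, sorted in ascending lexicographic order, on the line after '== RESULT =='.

Compute (S \ del) ∪ add:
  pre ⊆ S: {truck_at(t1,depot)} ⊆ S  — applicable
  S \ del = {in(p5,t3), truck_at(t3,depot)}
  ∪ add   = {in(p5,t3), truck_at(t1,portB), truck_at(t3,depot)}

== RESULT ==
["in(p5,t3)", "truck_at(t1,portB)", "truck_at(t3,depot)"]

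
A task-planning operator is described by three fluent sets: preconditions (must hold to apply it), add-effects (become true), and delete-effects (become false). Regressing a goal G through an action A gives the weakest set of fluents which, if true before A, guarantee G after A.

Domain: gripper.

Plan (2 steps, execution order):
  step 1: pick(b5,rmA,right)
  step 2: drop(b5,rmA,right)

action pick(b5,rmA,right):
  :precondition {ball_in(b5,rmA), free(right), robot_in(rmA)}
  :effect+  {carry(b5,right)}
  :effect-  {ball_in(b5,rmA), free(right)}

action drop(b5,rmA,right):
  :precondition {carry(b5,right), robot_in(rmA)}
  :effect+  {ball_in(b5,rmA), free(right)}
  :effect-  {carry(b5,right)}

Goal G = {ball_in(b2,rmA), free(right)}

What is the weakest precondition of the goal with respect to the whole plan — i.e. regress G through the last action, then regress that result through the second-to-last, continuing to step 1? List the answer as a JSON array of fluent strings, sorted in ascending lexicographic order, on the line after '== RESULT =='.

Regress step by step:
  through step 2 (drop(b5,rmA,right)): drop {free(right)}, keep {ball_in(b2,rmA)}, require {carry(b5,right), robot_in(rmA)}
    → {ball_in(b2,rmA), carry(b5,right), robot_in(rmA)}
  through step 1 (pick(b5,rmA,right)): drop {carry(b5,right)}, keep {ball_in(b2,rmA), robot_in(rmA)}, require {ball_in(b5,rmA), free(right), robot_in(rmA)}
    → {ball_in(b2,rmA), ball_in(b5,rmA), free(right), robot_in(rmA)}

== RESULT ==
["ball_in(b2,rmA)", "ball_in(b5,rmA)", "free(right)", "robot_in(rmA)"]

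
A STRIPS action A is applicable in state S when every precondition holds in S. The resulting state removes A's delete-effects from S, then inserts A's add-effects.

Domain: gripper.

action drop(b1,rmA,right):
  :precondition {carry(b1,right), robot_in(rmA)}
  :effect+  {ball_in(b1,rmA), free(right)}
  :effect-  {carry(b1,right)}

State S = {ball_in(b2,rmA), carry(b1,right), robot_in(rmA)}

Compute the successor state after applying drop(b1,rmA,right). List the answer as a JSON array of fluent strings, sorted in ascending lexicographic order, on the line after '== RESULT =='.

Progress:
  pre ⊆ S: {carry(b1,right), robot_in(rmA)} ⊆ S  — applicable
  S \ del = {ball_in(b2,rmA), robot_in(rmA)}
  ∪ add   = {ball_in(b1,rmA), ball_in(b2,rmA), free(right), robot_in(rmA)}

== RESULT ==
["ball_in(b1,rmA)", "ball_in(b2,rmA)", "free(right)", "robot_in(rmA)"]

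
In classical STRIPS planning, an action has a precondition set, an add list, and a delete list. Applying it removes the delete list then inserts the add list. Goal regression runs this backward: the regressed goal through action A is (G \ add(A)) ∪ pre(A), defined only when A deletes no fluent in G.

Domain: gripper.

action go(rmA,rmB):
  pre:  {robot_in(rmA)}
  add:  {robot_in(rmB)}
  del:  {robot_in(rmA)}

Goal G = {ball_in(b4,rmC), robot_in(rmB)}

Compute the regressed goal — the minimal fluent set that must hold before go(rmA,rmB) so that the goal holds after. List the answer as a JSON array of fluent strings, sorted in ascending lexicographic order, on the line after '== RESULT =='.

Regress:
  G ∩ del = {}  (empty — regression defined)
  G \ add = {ball_in(b4,rmC), robot_in(rmB)} \ {robot_in(rmB)} = {ball_in(b4,rmC)}
  ∪ pre   = {ball_in(b4,rmC)} ∪ {robot_in(rmA)}
          = {ball_in(b4,rmC), robot_in(rmA)}

== RESULT ==
["ball_in(b4,rmC)", "robot_in(rmA)"]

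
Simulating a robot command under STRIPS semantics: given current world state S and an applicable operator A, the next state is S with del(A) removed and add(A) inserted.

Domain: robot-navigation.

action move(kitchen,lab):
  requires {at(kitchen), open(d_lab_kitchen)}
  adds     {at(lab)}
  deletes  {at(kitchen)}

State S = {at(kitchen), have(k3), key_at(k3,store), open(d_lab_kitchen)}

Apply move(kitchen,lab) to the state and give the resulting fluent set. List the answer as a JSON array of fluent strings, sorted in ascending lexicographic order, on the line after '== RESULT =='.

Progress:
  pre ⊆ S: {at(kitchen), open(d_lab_kitchen)} ⊆ S  — applicable
  S \ del = {have(k3), key_at(k3,store), open(d_lab_kitchen)}
  ∪ add   = {at(lab), have(k3), key_at(k3,store), open(d_lab_kitchen)}

== RESULT ==
["at(lab)", "have(k3)", "key_at(k3,store)", "open(d_lab_kitchen)"]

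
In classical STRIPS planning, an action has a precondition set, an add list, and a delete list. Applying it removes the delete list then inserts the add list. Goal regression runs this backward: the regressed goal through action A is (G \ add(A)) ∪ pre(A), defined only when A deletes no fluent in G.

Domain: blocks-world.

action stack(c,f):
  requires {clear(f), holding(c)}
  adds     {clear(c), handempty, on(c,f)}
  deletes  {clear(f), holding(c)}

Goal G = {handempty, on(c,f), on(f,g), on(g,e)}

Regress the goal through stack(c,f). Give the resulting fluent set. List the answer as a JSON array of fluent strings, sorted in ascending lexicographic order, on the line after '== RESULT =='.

Compute (G \ add) ∪ pre:
  G ∩ del = {}  (empty — regression defined)
  G \ add = {handempty, on(c,f), on(f,g), on(g,e)} \ {clear(c), handempty, on(c,f)} = {on(f,g), on(g,e)}
  ∪ pre   = {on(f,g), on(g,e)} ∪ {clear(f), holding(c)}
          = {clear(f), holding(c), on(f,g), on(g,e)}

== RESULT ==
["clear(f)", "holding(c)", "on(f,g)", "on(g,e)"]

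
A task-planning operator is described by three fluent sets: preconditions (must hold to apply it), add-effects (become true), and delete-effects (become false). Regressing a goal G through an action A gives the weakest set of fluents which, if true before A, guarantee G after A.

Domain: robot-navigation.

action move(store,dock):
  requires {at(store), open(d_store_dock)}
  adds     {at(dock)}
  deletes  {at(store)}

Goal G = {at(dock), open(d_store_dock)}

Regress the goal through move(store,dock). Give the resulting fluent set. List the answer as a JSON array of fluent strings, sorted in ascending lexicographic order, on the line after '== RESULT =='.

Regress:
  G ∩ del = {}  (empty — regression defined)
  G \ add = {at(dock), open(d_store_dock)} \ {at(dock)} = {open(d_store_dock)}
  ∪ pre   = {open(d_store_dock)} ∪ {at(store), open(d_store_dock)}
          = {at(store), open(d_store_dock)}

== RESULT ==
["at(store)", "open(d_store_dock)"]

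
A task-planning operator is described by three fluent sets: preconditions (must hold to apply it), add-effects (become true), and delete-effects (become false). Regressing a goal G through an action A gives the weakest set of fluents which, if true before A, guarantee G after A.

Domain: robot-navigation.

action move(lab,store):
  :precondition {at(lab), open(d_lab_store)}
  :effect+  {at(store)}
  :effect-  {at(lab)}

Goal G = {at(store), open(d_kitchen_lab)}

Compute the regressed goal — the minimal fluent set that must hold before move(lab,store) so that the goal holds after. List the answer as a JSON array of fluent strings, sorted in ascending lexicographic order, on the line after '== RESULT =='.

Regress:
  G ∩ del = {}  (empty — regression defined)
  G \ add = {at(store), open(d_kitchen_lab)} \ {at(store)} = {open(d_kitchen_lab)}
  ∪ pre   = {open(d_kitchen_lab)} ∪ {at(lab), open(d_lab_store)}
          = {at(lab), open(d_kitchen_lab), open(d_lab_store)}

== RESULT ==
["at(lab)", "open(d_kitchen_lab)", "open(d_lab_store)"]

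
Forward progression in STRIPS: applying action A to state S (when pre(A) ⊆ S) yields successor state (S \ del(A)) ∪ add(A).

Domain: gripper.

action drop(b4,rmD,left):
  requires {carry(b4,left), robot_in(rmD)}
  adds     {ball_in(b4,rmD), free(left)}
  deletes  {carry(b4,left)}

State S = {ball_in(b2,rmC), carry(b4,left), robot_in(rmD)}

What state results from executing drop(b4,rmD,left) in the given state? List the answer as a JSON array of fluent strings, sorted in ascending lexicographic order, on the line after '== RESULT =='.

Compute (S \ del) ∪ add:
  pre ⊆ S: {carry(b4,left), robot_in(rmD)} ⊆ S  — applicable
  S \ del = {ball_in(b2,rmC), robot_in(rmD)}
  ∪ add   = {ball_in(b2,rmC), ball_in(b4,rmD), free(left), robot_in(rmD)}

== RESULT ==
["ball_in(b2,rmC)", "ball_in(b4,rmD)", "free(left)", "robot_in(rmD)"]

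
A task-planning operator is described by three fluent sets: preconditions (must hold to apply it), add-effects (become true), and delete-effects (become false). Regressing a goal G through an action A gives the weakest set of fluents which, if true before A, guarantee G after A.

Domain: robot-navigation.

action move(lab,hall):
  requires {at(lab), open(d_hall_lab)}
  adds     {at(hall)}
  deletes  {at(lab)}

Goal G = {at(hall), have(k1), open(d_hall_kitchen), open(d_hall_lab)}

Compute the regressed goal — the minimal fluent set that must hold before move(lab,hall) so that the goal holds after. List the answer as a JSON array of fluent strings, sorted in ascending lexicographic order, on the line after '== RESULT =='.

Regress:
  G ∩ del = {}  (empty — regression defined)
  G \ add = {at(hall), have(k1), open(d_hall_kitchen), open(d_hall_lab)} \ {at(hall)} = {have(k1), open(d_hall_kitchen), open(d_hall_lab)}
  ∪ pre   = {have(k1), open(d_hall_kitchen), open(d_hall_lab)} ∪ {at(lab), open(d_hall_lab)}
          = {at(lab), have(k1), open(d_hall_kitchen), open(d_hall_lab)}

== RESULT ==
["at(lab)", "have(k1)", "open(d_hall_kitchen)", "open(d_hall_lab)"]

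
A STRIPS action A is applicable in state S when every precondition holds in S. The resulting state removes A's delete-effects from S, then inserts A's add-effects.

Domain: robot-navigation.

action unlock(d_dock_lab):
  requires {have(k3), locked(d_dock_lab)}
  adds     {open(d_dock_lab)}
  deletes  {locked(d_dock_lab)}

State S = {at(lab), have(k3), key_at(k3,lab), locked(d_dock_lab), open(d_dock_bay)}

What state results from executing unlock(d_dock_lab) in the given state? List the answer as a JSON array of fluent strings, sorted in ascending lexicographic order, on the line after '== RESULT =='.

Progress:
  pre ⊆ S: {have(k3), locked(d_dock_lab)} ⊆ S  — applicable
  S \ del = {at(lab), have(k3), key_at(k3,lab), open(d_dock_bay)}
  ∪ add   = {at(lab), have(k3), key_at(k3,lab), open(d_dock_bay), open(d_dock_lab)}

== RESULT ==
["at(lab)", "have(k3)", "key_at(k3,lab)", "open(d_dock_bay)", "open(d_dock_lab)"]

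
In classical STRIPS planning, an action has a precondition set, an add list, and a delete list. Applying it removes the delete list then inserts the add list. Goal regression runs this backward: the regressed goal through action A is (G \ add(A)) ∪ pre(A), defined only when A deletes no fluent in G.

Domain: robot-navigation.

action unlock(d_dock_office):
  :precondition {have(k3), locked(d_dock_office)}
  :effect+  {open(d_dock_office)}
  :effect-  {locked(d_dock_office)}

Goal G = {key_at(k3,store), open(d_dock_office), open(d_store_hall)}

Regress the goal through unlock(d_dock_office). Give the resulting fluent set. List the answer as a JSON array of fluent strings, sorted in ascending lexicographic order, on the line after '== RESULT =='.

Compute (G \ add) ∪ pre:
  G ∩ del = {}  (empty — regression defined)
  G \ add = {key_at(k3,store), open(d_dock_office), open(d_store_hall)} \ {open(d_dock_office)} = {key_at(k3,store), open(d_store_hall)}
  ∪ pre   = {key_at(k3,store), open(d_store_hall)} ∪ {have(k3), locked(d_dock_office)}
          = {have(k3), key_at(k3,store), locked(d_dock_office), open(d_store_hall)}

== RESULT ==
["have(k3)", "key_at(k3,store)", "locked(d_dock_office)", "open(d_store_hall)"]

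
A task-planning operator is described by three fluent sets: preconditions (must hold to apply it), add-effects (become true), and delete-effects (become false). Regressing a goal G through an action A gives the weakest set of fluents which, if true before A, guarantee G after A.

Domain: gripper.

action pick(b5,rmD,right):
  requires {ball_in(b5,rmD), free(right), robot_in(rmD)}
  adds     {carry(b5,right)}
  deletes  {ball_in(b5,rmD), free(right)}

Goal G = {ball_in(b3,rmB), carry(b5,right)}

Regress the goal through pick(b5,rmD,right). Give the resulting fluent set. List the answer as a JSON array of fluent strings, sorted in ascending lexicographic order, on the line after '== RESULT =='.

Compute (G \ add) ∪ pre:
  G ∩ del = {}  (empty — regression defined)
  G \ add = {ball_in(b3,rmB), carry(b5,right)} \ {carry(b5,right)} = {ball_in(b3,rmB)}
  ∪ pre   = {ball_in(b3,rmB)} ∪ {ball_in(b5,rmD), free(right), robot_in(rmD)}
          = {ball_in(b3,rmB), ball_in(b5,rmD), free(right), robot_in(rmD)}

== RESULT ==
["ball_in(b3,rmB)", "ball_in(b5,rmD)", "free(right)", "robot_in(rmD)"]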